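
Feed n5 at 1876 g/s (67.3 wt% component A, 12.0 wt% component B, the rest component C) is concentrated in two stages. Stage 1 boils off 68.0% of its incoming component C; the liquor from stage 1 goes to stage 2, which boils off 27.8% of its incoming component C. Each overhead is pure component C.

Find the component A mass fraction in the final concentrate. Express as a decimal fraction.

0.800

component C in feed = 1876×0.207 = 388.33 g/s.
After stage 1: component C left = (1−0.680)×388.33 = 124.27; stream total = 1611.9 g/s.
After stage 2: component C left = (1−0.278)×124.27 = 89.72; final concentrate = 1577.4 g/s.
component A fraction = 1262.5/1577.4 = 0.800.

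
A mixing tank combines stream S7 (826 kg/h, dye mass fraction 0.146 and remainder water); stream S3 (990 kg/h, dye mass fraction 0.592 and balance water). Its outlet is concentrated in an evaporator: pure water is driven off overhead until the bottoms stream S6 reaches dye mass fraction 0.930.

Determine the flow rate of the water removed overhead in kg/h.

dye entering = 826×0.146 + 990×0.592 = 706.68 kg/h.
All dye reports to S6, so S6 = 706.68/0.930 = 759.87 kg/h.
Total feed = 1816 kg/h; overhead = 1816 − 759.87 = 1056.1 kg/h.

1056 kg/h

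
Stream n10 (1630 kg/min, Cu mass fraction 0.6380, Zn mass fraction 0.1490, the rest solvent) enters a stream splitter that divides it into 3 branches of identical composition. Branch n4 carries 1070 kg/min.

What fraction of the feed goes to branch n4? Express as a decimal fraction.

Fraction to n4 = 1070/1630 = 0.6564.

0.656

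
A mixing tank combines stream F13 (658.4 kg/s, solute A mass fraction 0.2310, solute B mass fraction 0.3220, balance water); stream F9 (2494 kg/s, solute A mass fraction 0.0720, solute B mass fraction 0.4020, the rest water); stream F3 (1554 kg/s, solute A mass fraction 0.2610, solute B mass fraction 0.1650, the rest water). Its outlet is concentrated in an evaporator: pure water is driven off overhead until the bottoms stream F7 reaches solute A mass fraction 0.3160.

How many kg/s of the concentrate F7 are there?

2333 kg/s

solute A entering = 658.4×0.231 + 2494×0.072 + 1554×0.261 = 737.25 kg/s.
All solute A reports to F7, so F7 = 737.25/0.316 = 2333.1 kg/s.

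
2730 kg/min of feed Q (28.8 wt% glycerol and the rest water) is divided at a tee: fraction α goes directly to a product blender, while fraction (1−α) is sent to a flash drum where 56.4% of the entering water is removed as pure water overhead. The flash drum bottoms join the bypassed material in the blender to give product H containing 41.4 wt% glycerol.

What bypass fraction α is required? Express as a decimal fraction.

All 2730×0.288 = 786.24 kg/min of glycerol reaches H, so H = 786.24/0.414 = 1899.1 kg/min and vapour = 830.87 kg/min.
The evaporator receives (1−α)·2730 of feed at 0.712 water and removes 0.564 of that water:
0.564×0.712×(1−α)×2730 = 830.87
(1−α) = 830.87/1096.3 = 0.7579;  α = 0.2421.

0.242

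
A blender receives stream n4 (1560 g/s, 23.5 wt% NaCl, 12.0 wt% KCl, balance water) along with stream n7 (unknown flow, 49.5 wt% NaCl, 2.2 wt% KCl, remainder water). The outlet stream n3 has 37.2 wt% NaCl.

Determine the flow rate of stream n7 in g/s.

Let n7 be the unknown flow. Total out = 1560 + n7.
NaCl balance: 366.6 + 0.495·n7 = 0.372·(1560 + n7)
(0.495 − 0.372)·n7 = 0.372×1560 − 366.6 = 213.72
n7 = 213.72 / 0.123 = 1737.6 g/s

1738 g/s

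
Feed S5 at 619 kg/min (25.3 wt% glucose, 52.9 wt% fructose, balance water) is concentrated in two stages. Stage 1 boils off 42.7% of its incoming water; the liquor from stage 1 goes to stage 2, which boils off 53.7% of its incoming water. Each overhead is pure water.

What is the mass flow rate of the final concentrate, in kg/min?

water in feed = 619×0.218 = 134.94 kg/min.
After stage 1: water left = (1−0.427)×134.94 = 77.322; stream total = 561.38 kg/min.
After stage 2: water left = (1−0.537)×77.322 = 35.8; final concentrate = 519.86 kg/min.

519.9 kg/min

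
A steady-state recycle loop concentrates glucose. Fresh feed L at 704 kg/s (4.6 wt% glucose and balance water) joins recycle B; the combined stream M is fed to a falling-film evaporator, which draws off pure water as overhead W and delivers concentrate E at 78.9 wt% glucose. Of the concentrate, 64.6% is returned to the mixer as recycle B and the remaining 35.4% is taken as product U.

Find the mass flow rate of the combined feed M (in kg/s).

Overall glucose balance (none leaves overhead): glucose in fresh feed = glucose in product, i.e. 704×0.046 = (1−0.646)·E·0.789.
E = 32.384/(0.789×0.354) = 115.94 kg/s.
Recycle B = 0.646×115.94 = 74.9 kg/s.
Combined feed M = 704 + 74.9 = 778.9 kg/s.

778.9 kg/s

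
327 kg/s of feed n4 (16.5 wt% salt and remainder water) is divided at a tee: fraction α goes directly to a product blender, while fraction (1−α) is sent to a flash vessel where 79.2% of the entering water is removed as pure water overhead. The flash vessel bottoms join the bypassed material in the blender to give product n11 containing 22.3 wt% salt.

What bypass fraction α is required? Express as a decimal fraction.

All 327×0.165 = 53.955 kg/s of salt reaches n11, so n11 = 53.955/0.223 = 241.95 kg/s and vapour = 85.049 kg/s.
The evaporator receives (1−α)·327 of feed at 0.835 water and removes 0.792 of that water:
0.792×0.835×(1−α)×327 = 85.049
(1−α) = 85.049/216.25 = 0.3933;  α = 0.6067.

0.607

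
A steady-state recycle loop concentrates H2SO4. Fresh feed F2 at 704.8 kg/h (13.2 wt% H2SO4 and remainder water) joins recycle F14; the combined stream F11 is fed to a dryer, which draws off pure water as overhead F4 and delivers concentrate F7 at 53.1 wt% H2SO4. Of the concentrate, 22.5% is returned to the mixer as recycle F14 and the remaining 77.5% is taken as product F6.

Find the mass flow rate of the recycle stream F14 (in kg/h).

Overall H2SO4 balance (none leaves overhead): H2SO4 in fresh feed = H2SO4 in product, i.e. 704.8×0.132 = (1−0.225)·F7·0.531.
F7 = 93.034/(0.531×0.775) = 226.07 kg/h.
Recycle F14 = 0.225×226.07 = 50.866 kg/h.

50.87 kg/h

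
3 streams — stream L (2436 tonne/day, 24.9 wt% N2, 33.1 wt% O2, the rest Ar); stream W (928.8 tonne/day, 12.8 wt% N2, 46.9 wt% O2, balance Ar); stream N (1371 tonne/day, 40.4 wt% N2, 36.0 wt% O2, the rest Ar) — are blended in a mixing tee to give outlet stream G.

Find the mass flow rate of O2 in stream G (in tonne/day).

1735 tonne/day

O2 out = O2 in = 2436×0.331 + 928.8×0.469 + 1371×0.360 = 1735.5 tonne/day.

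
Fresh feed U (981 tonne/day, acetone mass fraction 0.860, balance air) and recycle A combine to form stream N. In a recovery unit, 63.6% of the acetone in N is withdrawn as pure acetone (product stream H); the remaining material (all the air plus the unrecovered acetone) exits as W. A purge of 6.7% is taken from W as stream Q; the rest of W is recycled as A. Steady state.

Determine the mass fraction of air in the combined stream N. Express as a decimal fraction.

0.616

air enters only via U and leaves only via the purge: 981×0.140 = 0.067×(air in W), and the recovery unit passes all air, so air in N = air in W = 2049.9 tonne/day.
acetone in N: m_A = 981×0.860 + (1−0.067)·(1−0.636)·m_A, so m_A = 843.66/0.6604 = 1277.5 tonne/day.
N = 1277.5 + 2049.9 = 3327.4 tonne/day.
air fraction in N = 2049.9/3327.4 = 0.616.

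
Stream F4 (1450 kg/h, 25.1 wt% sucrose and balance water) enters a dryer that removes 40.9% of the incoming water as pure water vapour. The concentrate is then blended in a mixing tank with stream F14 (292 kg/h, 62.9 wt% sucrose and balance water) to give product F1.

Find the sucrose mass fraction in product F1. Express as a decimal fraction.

Vapour removed = 0.409×0.749×1450 = 444.19 kg/h; concentrate = 1005.8 kg/h.
sucrose reaching the mixer = 363.95 (from concentrate) + 292×0.629 = 547.62 kg/h.
Product flow = 1005.8 + 292 = 1297.8 kg/h; sucrose fraction = 0.422.

0.422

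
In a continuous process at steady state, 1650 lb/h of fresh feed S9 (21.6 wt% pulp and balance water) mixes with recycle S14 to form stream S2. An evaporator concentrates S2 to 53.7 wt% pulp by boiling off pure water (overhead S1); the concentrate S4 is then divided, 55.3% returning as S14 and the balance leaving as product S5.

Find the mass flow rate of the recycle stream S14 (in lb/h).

Overall pulp balance (none leaves overhead): pulp in fresh feed = pulp in product, i.e. 1650×0.216 = (1−0.553)·S4·0.537.
S4 = 356.4/(0.537×0.447) = 1484.8 lb/h.
Recycle S14 = 0.553×1484.8 = 821.07 lb/h.

821.1 lb/h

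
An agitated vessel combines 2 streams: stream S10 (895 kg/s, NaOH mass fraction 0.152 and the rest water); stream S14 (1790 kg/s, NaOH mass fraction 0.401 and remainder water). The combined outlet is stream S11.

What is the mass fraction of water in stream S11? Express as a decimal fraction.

Total flow out = 895 + 1790 = 2685 kg/s.
water in = 895×0.848 + 1790×0.599 = 1831.2 kg/s.
water mass fraction in S11 = 1831.2/2685 = 0.682.

0.682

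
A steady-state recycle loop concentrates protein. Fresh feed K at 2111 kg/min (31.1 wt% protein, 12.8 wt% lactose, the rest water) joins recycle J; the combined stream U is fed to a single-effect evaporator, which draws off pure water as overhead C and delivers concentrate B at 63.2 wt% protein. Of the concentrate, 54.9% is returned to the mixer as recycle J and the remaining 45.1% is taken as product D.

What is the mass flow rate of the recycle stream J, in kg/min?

Overall protein balance (none leaves overhead): protein in fresh feed = protein in product, i.e. 2111×0.311 = (1−0.549)·B·0.632.
B = 656.52/(0.632×0.451) = 2303.3 kg/min.
Recycle J = 0.549×2303.3 = 1264.5 kg/min.

1265 kg/min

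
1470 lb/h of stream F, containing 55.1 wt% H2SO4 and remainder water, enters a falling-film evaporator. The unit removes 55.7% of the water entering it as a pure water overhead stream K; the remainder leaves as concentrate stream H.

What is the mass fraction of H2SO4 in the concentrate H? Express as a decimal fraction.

H2SO4 is not removed: 1470×0.551 = 809.97 lb/h of H2SO4 enters H.
water entering = 1470×0.449 = 660.03 lb/h; overhead removed = 0.557×660.03 = 367.64 lb/h.
Concentrate = 1470 − 367.64 = 1102.4 lb/h.
Mass fraction = 809.97/1102.4 = 0.7348.

0.7348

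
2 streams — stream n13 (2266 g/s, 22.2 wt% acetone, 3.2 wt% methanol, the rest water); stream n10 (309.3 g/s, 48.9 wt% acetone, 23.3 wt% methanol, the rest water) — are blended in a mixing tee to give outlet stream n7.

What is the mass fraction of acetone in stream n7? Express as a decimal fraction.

Total flow out = 2266 + 309.3 = 2575.3 g/s.
acetone in = 2266×0.222 + 309.3×0.489 = 654.3 g/s.
acetone mass fraction in n7 = 654.3/2575.3 = 0.254.

0.254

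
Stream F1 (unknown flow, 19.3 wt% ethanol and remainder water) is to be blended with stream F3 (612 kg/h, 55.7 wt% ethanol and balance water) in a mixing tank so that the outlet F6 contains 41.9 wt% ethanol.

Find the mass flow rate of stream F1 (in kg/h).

Let F1 be the unknown flow. Total out = 612 + F1.
ethanol balance: 340.88 + 0.193·F1 = 0.419·(612 + F1)
(0.193 − 0.419)·F1 = 0.419×612 − 340.88 = -84.456
F1 = -84.456 / -0.226 = 373.7 kg/h

373.7 kg/h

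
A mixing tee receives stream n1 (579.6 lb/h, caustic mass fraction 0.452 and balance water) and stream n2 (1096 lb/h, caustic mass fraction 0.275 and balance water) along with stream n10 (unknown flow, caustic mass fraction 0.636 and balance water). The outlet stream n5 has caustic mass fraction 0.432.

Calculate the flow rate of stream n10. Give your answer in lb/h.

786.7 lb/h

Let n10 be the unknown flow. Total out = 1675.6 + n10.
caustic balance: 563.38 + 0.636·n10 = 0.432·(1675.6 + n10)
(0.636 − 0.432)·n10 = 0.432×1675.6 − 563.38 = 160.48
n10 = 160.48 / 0.204 = 786.67 lb/h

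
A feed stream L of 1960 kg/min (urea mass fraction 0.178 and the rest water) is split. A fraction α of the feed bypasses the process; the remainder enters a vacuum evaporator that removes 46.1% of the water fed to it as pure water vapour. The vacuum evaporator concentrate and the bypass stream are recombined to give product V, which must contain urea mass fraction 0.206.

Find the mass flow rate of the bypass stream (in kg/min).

All 1960×0.178 = 348.88 kg/min of urea reaches V, so V = 348.88/0.206 = 1693.6 kg/min and vapour = 266.41 kg/min.
The evaporator receives (1−α)·1960 of feed at 0.822 water and removes 0.461 of that water:
0.461×0.822×(1−α)×1960 = 266.41
(1−α) = 266.41/742.73 = 0.3587;  α = 0.6413.
Bypass flow = 0.6413×1960 = 1257 kg/min.

1257 kg/min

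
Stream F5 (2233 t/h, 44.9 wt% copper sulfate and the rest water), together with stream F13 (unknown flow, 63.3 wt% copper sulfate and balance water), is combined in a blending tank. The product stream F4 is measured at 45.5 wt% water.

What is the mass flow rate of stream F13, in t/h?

2436 t/h

Let F13 be the unknown flow. Total out = 2233 + F13.
water balance: 1230.4 + 0.367·F13 = 0.455·(2233 + F13)
(0.367 − 0.455)·F13 = 0.455×2233 − 1230.4 = -214.37
F13 = -214.37 / -0.088 = 2436 t/h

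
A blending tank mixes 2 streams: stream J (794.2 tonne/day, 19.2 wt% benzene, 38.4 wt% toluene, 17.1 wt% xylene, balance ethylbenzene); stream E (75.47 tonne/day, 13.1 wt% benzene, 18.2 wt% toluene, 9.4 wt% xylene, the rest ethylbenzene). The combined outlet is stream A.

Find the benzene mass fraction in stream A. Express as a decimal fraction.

Total flow out = 794.2 + 75.47 = 869.67 tonne/day.
benzene in = 794.2×0.192 + 75.47×0.131 = 162.37 tonne/day.
benzene mass fraction in A = 162.37/869.67 = 0.1867.

0.1867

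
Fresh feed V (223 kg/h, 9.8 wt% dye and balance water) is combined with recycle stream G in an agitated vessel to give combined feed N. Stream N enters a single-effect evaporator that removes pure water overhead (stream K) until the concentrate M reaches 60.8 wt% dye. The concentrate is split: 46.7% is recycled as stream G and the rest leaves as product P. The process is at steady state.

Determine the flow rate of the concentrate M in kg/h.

67.44 kg/h

Overall dye balance (none leaves overhead): dye in fresh feed = dye in product, i.e. 223×0.098 = (1−0.467)·M·0.608.
M = 21.854/(0.608×0.533) = 67.437 kg/h.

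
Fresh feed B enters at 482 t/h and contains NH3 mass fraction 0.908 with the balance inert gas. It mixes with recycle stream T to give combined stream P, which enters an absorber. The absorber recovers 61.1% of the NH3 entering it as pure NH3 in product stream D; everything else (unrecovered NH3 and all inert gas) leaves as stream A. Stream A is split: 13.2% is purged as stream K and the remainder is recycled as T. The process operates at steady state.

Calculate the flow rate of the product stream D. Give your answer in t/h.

403.7 t/h

NH3 in P: m_A = 482×0.908 + (1−0.132)·(1−0.611)·m_A, so m_A = 437.66/0.6623 = 660.76 t/h.
Product D = 0.611×660.76 = 403.73 t/h.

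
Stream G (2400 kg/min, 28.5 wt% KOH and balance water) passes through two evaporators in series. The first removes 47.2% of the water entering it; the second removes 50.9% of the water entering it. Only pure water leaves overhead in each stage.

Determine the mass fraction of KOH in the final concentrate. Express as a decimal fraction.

water in feed = 2400×0.715 = 1716 kg/min.
After stage 1: water left = (1−0.472)×1716 = 906.05; stream total = 1590 kg/min.
After stage 2: water left = (1−0.509)×906.05 = 444.87; final concentrate = 1128.9 kg/min.
KOH fraction = 684/1128.9 = 0.606.

0.606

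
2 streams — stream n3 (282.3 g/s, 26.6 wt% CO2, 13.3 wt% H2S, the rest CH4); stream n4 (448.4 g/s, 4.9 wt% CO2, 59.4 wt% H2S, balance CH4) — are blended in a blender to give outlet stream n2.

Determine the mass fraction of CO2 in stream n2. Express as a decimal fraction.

Total flow out = 282.3 + 448.4 = 730.7 g/s.
CO2 in = 282.3×0.266 + 448.4×0.049 = 97.063 g/s.
CO2 mass fraction in n2 = 97.063/730.7 = 0.133.

0.133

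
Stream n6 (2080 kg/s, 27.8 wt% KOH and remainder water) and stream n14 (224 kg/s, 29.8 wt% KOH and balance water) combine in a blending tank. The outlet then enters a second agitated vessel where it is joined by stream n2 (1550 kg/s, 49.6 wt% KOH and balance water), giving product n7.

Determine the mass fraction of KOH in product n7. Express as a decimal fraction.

0.367

Overall, product flow = 3854 kg/s.
KOH in = 2080×0.278 + 224×0.298 + 1550×0.496 = 1413.8 kg/s.
KOH fraction in n7 = 0.367.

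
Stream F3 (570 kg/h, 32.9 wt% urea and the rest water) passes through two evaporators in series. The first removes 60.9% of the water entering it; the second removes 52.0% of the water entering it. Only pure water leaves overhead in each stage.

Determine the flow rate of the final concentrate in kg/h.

water in feed = 570×0.671 = 382.47 kg/h.
After stage 1: water left = (1−0.609)×382.47 = 149.55; stream total = 337.08 kg/h.
After stage 2: water left = (1−0.520)×149.55 = 71.782; final concentrate = 259.31 kg/h.

259.3 kg/h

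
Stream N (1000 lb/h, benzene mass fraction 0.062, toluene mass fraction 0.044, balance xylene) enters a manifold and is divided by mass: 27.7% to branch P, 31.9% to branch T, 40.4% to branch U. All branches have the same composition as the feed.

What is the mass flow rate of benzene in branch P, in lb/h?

17.17 lb/h

Branch P total = 0.277×1000 = 277 lb/h.
benzene in P = 0.062×277 = 17.174 lb/h.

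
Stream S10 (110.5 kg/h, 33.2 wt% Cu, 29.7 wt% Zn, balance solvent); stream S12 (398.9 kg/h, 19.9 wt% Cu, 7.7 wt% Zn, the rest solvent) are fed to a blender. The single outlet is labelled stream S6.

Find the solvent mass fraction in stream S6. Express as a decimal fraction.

0.647

Total flow out = 110.5 + 398.9 = 509.4 kg/h.
solvent in = 110.5×0.371 + 398.9×0.724 = 329.8 kg/h.
solvent mass fraction in S6 = 329.8/509.4 = 0.647.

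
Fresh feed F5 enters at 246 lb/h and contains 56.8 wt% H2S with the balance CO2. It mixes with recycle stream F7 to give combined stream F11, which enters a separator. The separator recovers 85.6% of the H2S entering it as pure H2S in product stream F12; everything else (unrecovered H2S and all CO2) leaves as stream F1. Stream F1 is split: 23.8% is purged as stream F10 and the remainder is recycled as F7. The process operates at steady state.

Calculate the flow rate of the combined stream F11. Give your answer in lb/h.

603.5 lb/h

CO2 enters only via F5 and leaves only via the purge: 246×0.432 = 0.238×(CO2 in F1), and the separator passes all CO2, so CO2 in F11 = CO2 in F1 = 446.52 lb/h.
H2S in F11: m_A = 246×0.568 + (1−0.238)·(1−0.856)·m_A, so m_A = 139.73/0.8903 = 156.95 lb/h.
F11 = 156.95 + 446.52 = 603.47 lb/h.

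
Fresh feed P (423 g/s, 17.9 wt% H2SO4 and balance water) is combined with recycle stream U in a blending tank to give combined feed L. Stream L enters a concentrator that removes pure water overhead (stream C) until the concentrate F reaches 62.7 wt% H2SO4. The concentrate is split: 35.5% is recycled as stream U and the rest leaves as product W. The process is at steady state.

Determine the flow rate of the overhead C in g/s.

302.2 g/s

Overall H2SO4 balance (none leaves overhead): H2SO4 in fresh feed = H2SO4 in product, i.e. 423×0.179 = (1−0.355)·F·0.627.
F = 75.717/(0.627×0.645) = 187.23 g/s.
Recycle U = 0.355×187.23 = 66.465 g/s.
Combined feed L = 423 + 66.465 = 489.47 g/s.
Overhead C = L − F = 489.47 − 187.23 = 302.24 g/s.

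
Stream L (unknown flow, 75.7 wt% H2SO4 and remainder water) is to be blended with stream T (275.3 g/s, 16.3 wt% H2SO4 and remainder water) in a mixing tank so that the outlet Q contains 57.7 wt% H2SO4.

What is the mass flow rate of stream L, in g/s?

Let L be the unknown flow. Total out = 275.3 + L.
H2SO4 balance: 44.874 + 0.757·L = 0.577·(275.3 + L)
(0.757 − 0.577)·L = 0.577×275.3 − 44.874 = 113.97
L = 113.97 / 0.180 = 633.19 g/s

633.2 g/s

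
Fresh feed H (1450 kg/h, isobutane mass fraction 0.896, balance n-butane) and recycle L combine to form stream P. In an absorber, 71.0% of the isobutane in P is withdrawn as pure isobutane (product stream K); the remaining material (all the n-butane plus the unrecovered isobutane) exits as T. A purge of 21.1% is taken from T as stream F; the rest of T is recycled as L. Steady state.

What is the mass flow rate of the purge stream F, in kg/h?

253.9 kg/h

n-butane enters only via H and leaves only via the purge: 1450×0.104 = 0.211×(n-butane in T), and the absorber passes all n-butane, so n-butane in P = n-butane in T = 714.69 kg/h.
isobutane in P: m_A = 1450×0.896 + (1−0.211)·(1−0.710)·m_A, so m_A = 1299.2/0.7712 = 1684.7 kg/h.
T = (1−0.710)×1684.7 + 714.69 = 1203.2 kg/h.
Purge F = 0.211×1203.2 = 253.88 kg/h.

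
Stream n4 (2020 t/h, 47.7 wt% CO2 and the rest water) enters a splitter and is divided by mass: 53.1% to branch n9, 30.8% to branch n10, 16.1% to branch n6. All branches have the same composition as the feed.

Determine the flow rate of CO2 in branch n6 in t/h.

Branch n6 total = 0.161×2020 = 325.22 t/h.
CO2 in n6 = 0.477×325.22 = 155.13 t/h.

155.1 t/h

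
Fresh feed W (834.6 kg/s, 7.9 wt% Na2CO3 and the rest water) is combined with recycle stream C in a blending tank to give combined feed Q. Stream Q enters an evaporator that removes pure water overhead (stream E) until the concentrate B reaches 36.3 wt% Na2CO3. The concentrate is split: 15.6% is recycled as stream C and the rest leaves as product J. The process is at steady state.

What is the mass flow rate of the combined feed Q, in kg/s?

Overall Na2CO3 balance (none leaves overhead): Na2CO3 in fresh feed = Na2CO3 in product, i.e. 834.6×0.079 = (1−0.156)·B·0.363.
B = 65.933/(0.363×0.844) = 215.21 kg/s.
Recycle C = 0.156×215.21 = 33.572 kg/s.
Combined feed Q = 834.6 + 33.572 = 868.17 kg/s.

868.2 kg/s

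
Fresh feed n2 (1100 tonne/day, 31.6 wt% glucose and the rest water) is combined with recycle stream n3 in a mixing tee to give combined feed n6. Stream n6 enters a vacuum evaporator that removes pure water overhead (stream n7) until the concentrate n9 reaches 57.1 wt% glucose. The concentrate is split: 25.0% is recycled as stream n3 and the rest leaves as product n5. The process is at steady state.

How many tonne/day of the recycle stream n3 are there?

Overall glucose balance (none leaves overhead): glucose in fresh feed = glucose in product, i.e. 1100×0.316 = (1−0.250)·n9·0.571.
n9 = 347.6/(0.571×0.750) = 811.68 tonne/day.
Recycle n3 = 0.250×811.68 = 202.92 tonne/day.

202.9 tonne/day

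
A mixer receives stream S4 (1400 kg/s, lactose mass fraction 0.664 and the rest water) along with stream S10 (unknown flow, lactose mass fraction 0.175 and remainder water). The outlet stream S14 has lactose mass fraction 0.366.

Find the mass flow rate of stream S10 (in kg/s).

2184 kg/s

Let S10 be the unknown flow. Total out = 1400 + S10.
lactose balance: 929.6 + 0.175·S10 = 0.366·(1400 + S10)
(0.175 − 0.366)·S10 = 0.366×1400 − 929.6 = -417.2
S10 = -417.2 / -0.191 = 2184.3 kg/s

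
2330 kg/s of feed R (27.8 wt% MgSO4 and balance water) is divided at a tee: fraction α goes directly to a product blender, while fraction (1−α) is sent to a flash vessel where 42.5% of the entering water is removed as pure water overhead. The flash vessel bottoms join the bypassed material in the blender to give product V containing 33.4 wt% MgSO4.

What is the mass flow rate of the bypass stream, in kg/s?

1057 kg/s

All 2330×0.278 = 647.74 kg/s of MgSO4 reaches V, so V = 647.74/0.334 = 1939.3 kg/s and vapour = 390.66 kg/s.
The evaporator receives (1−α)·2330 of feed at 0.722 water and removes 0.425 of that water:
0.425×0.722×(1−α)×2330 = 390.66
(1−α) = 390.66/714.96 = 0.5464;  α = 0.4536.
Bypass flow = 0.4536×2330 = 1056.9 kg/s.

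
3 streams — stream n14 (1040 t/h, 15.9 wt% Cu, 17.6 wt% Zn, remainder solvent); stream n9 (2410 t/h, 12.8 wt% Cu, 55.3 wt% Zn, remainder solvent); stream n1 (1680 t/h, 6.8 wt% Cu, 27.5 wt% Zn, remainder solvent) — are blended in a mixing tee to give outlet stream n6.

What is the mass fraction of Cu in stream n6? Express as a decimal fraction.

0.115

Total flow out = 1040 + 2410 + 1680 = 5130 t/h.
Cu in = 1040×0.159 + 2410×0.128 + 1680×0.068 = 588.08 t/h.
Cu mass fraction in n6 = 588.08/5130 = 0.115.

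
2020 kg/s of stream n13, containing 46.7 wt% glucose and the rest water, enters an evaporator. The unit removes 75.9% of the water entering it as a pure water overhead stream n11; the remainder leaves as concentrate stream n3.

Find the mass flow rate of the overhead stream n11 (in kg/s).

817.2 kg/s

water entering = 2020×0.533 = 1076.7 kg/s; overhead removed = 0.759×1076.7 = 817.18 kg/s.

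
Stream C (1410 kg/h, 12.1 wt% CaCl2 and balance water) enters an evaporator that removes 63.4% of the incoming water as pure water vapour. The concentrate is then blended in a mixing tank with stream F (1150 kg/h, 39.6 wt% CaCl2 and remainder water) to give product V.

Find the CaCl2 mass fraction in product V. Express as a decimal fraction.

Vapour removed = 0.634×0.879×1410 = 785.77 kg/h; concentrate = 624.23 kg/h.
CaCl2 reaching the mixer = 170.61 (from concentrate) + 1150×0.396 = 626.01 kg/h.
Product flow = 624.23 + 1150 = 1774.2 kg/h; CaCl2 fraction = 0.353.

0.353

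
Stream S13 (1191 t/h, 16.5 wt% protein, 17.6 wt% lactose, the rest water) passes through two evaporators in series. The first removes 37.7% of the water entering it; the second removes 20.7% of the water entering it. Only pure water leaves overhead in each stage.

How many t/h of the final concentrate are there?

water in feed = 1191×0.659 = 784.87 t/h.
After stage 1: water left = (1−0.377)×784.87 = 488.97; stream total = 895.1 t/h.
After stage 2: water left = (1−0.207)×488.97 = 387.76; final concentrate = 793.89 t/h.

793.9 t/h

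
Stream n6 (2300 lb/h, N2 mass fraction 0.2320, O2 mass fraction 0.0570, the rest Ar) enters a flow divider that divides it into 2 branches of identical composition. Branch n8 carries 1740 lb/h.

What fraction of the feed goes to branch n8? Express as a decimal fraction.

0.757

Fraction to n8 = 1740/2300 = 0.7565.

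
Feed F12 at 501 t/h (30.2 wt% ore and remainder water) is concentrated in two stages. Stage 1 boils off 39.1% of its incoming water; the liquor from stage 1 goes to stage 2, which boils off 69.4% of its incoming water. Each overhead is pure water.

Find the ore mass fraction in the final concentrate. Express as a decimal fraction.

water in feed = 501×0.698 = 349.7 t/h.
After stage 1: water left = (1−0.391)×349.7 = 212.97; stream total = 364.27 t/h.
After stage 2: water left = (1−0.694)×212.97 = 65.168; final concentrate = 216.47 t/h.
ore fraction = 151.3/216.47 = 0.6990.

0.6990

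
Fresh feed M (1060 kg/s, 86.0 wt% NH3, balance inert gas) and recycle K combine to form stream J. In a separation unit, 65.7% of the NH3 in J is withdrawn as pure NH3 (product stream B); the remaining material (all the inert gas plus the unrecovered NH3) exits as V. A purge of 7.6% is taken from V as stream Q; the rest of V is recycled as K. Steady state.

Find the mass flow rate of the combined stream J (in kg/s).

inert gas enters only via M and leaves only via the purge: 1060×0.140 = 0.076×(inert gas in V), and the separation unit passes all inert gas, so inert gas in J = inert gas in V = 1952.6 kg/s.
NH3 in J: m_A = 1060×0.860 + (1−0.076)·(1−0.657)·m_A, so m_A = 911.6/0.6831 = 1334.6 kg/s.
J = 1334.6 + 1952.6 = 3287.2 kg/s.

3287 kg/s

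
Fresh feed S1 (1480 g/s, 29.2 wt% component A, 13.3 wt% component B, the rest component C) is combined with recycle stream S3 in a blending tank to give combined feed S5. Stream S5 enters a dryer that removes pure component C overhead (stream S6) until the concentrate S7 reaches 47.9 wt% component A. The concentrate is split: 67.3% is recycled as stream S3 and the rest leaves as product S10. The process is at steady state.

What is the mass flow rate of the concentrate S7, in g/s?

Overall component A balance (none leaves overhead): component A in fresh feed = component A in product, i.e. 1480×0.292 = (1−0.673)·S7·0.479.
S7 = 432.16/(0.479×0.327) = 2759.1 g/s.

2759 g/s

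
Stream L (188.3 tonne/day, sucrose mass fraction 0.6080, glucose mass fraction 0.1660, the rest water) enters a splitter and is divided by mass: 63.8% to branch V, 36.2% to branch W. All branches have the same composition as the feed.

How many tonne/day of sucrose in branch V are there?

Branch V total = 0.638×188.3 = 120.14 tonne/day.
sucrose in V = 0.608×120.14 = 73.042 tonne/day.

73.04 tonne/day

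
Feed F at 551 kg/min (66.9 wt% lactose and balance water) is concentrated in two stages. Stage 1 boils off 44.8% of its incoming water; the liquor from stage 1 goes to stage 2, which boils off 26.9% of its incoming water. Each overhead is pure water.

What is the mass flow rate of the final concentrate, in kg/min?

water in feed = 551×0.331 = 182.38 kg/min.
After stage 1: water left = (1−0.448)×182.38 = 100.67; stream total = 469.29 kg/min.
After stage 2: water left = (1−0.269)×100.67 = 73.593; final concentrate = 442.21 kg/min.

442.2 kg/min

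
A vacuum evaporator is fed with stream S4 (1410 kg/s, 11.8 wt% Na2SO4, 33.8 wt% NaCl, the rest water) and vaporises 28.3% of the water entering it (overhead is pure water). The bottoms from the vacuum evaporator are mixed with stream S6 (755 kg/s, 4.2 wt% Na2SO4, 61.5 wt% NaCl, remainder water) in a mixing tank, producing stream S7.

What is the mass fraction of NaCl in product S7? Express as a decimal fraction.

0.4830

Vapour removed = 0.283×0.544×1410 = 217.07 kg/s; concentrate = 1192.9 kg/s.
NaCl reaching the mixer = 476.58 (from concentrate) + 755×0.615 = 940.9 kg/s.
Product flow = 1192.9 + 755 = 1947.9 kg/s; NaCl fraction = 0.4830.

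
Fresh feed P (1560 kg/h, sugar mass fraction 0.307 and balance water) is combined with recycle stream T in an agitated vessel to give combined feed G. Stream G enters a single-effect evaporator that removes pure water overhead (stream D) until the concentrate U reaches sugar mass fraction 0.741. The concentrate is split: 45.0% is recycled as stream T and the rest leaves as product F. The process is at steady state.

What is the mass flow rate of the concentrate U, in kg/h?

1175 kg/h

Overall sugar balance (none leaves overhead): sugar in fresh feed = sugar in product, i.e. 1560×0.307 = (1−0.450)·U·0.741.
U = 478.92/(0.741×0.550) = 1175.1 kg/h.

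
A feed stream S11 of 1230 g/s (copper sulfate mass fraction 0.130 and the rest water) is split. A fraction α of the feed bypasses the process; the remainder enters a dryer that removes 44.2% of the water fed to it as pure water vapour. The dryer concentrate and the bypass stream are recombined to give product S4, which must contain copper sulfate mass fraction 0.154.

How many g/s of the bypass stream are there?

All 1230×0.130 = 159.9 g/s of copper sulfate reaches S4, so S4 = 159.9/0.154 = 1038.3 g/s and vapour = 191.69 g/s.
The evaporator receives (1−α)·1230 of feed at 0.870 water and removes 0.442 of that water:
0.442×0.870×(1−α)×1230 = 191.69
(1−α) = 191.69/472.98 = 0.4053;  α = 0.5947.
Bypass flow = 0.5947×1230 = 731.51 g/s.

731.5 g/s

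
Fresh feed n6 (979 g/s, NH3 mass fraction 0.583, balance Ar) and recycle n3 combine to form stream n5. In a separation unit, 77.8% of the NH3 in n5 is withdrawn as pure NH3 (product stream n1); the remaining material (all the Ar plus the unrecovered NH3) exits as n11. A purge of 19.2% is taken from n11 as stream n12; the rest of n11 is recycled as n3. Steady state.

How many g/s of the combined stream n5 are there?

2822 g/s

Ar enters only via n6 and leaves only via the purge: 979×0.417 = 0.192×(Ar in n11), and the separation unit passes all Ar, so Ar in n5 = Ar in n11 = 2126.3 g/s.
NH3 in n5: m_A = 979×0.583 + (1−0.192)·(1−0.778)·m_A, so m_A = 570.76/0.8206 = 695.52 g/s.
n5 = 695.52 + 2126.3 = 2821.8 g/s.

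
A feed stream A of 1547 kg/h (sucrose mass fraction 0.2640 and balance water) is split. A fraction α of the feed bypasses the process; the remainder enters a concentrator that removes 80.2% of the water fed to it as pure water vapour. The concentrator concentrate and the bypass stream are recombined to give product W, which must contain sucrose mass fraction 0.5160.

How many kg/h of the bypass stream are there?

All 1547×0.264 = 408.41 kg/h of sucrose reaches W, so W = 408.41/0.516 = 791.49 kg/h and vapour = 755.51 kg/h.
The evaporator receives (1−α)·1547 of feed at 0.736 water and removes 0.802 of that water:
0.802×0.736×(1−α)×1547 = 755.51
(1−α) = 755.51/913.15 = 0.8274;  α = 0.1726.
Bypass flow = 0.1726×1547 = 267.06 kg/h.

267.1 kg/h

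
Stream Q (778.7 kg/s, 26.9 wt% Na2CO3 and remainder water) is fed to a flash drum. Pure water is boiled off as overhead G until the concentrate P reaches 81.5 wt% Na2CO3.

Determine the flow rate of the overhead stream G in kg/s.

Na2CO3 is conserved: 778.7×0.269 = 209.47 kg/s all reports to the concentrate.
Concentrate = 209.47/(target fraction) = 257.02 kg/s.
Overhead = 778.7 − 257.02 = 521.68 kg/s.

521.7 kg/s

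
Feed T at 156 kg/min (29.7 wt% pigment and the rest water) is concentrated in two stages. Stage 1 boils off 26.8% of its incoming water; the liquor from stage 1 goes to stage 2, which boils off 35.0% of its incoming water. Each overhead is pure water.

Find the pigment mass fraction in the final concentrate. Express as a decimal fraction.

0.470

water in feed = 156×0.703 = 109.67 kg/min.
After stage 1: water left = (1−0.268)×109.67 = 80.277; stream total = 126.61 kg/min.
After stage 2: water left = (1−0.350)×80.277 = 52.18; final concentrate = 98.512 kg/min.
pigment fraction = 46.332/98.512 = 0.470.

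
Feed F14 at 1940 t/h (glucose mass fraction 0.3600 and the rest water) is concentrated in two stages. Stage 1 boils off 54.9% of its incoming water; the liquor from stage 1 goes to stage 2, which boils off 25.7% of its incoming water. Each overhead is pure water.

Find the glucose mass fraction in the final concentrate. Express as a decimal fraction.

0.6267

water in feed = 1940×0.640 = 1241.6 t/h.
After stage 1: water left = (1−0.549)×1241.6 = 559.96; stream total = 1258.4 t/h.
After stage 2: water left = (1−0.257)×559.96 = 416.05; final concentrate = 1114.5 t/h.
glucose fraction = 698.4/1114.5 = 0.6267.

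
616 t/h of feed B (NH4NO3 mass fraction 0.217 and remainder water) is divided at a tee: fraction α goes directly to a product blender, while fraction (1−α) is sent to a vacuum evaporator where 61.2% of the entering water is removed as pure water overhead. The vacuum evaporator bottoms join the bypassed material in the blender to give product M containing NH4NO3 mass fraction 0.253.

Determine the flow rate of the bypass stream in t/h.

All 616×0.217 = 133.67 t/h of NH4NO3 reaches M, so M = 133.67/0.253 = 528.35 t/h and vapour = 87.652 t/h.
The evaporator receives (1−α)·616 of feed at 0.783 water and removes 0.612 of that water:
0.612×0.783×(1−α)×616 = 87.652
(1−α) = 87.652/295.18 = 0.2969;  α = 0.7031.
Bypass flow = 0.7031×616 = 433.08 t/h.

433.1 t/h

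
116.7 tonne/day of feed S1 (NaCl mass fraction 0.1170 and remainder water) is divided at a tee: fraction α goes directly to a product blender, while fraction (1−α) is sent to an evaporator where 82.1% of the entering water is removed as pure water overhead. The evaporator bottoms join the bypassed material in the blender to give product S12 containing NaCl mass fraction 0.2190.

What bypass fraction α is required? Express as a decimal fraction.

0.358

All 116.7×0.117 = 13.654 tonne/day of NaCl reaches S12, so S12 = 13.654/0.219 = 62.347 tonne/day and vapour = 54.353 tonne/day.
The evaporator receives (1−α)·116.7 of feed at 0.883 water and removes 0.821 of that water:
0.821×0.883×(1−α)×116.7 = 54.353
(1−α) = 54.353/84.601 = 0.6425;  α = 0.3575.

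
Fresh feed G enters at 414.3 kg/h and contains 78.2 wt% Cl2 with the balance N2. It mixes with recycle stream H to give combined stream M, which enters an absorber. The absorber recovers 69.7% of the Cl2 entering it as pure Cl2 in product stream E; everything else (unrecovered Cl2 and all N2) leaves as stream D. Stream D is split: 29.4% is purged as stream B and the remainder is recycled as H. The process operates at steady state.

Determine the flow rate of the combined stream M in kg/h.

N2 enters only via G and leaves only via the purge: 414.3×0.218 = 0.294×(N2 in D), and the absorber passes all N2, so N2 in M = N2 in D = 307.2 kg/h.
Cl2 in M: m_A = 414.3×0.782 + (1−0.294)·(1−0.697)·m_A, so m_A = 323.98/0.7861 = 412.15 kg/h.
M = 412.15 + 307.2 = 719.35 kg/h.

719.4 kg/h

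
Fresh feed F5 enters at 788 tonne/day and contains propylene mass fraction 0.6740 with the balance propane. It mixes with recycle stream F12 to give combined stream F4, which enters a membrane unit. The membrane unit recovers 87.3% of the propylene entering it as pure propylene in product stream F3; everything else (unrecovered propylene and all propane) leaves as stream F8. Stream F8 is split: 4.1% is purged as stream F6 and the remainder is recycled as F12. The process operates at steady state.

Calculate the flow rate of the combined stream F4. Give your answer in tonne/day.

6870 tonne/day

propane enters only via F5 and leaves only via the purge: 788×0.326 = 0.041×(propane in F8), and the membrane unit passes all propane, so propane in F4 = propane in F8 = 6265.6 tonne/day.
propylene in F4: m_A = 788×0.674 + (1−0.041)·(1−0.873)·m_A, so m_A = 531.11/0.8782 = 604.77 tonne/day.
F4 = 604.77 + 6265.6 = 6870.3 tonne/day.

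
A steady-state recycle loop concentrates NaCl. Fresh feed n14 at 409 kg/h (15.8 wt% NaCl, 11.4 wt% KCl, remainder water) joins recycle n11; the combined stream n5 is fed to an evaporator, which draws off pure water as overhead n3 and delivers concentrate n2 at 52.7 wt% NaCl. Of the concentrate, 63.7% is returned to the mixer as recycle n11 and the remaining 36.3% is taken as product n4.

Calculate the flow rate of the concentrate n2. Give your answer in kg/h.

337.8 kg/h

Overall NaCl balance (none leaves overhead): NaCl in fresh feed = NaCl in product, i.e. 409×0.158 = (1−0.637)·n2·0.527.
n2 = 64.622/(0.527×0.363) = 337.8 kg/h.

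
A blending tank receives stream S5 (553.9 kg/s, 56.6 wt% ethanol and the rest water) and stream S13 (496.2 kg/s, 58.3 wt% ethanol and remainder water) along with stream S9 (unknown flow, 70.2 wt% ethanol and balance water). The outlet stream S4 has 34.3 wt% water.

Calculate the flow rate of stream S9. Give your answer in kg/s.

1936 kg/s

Let S9 be the unknown flow. Total out = 1050.1 + S9.
water balance: 447.31 + 0.298·S9 = 0.343·(1050.1 + S9)
(0.298 − 0.343)·S9 = 0.343×1050.1 − 447.31 = -87.124
S9 = -87.124 / -0.045 = 1936.1 kg/s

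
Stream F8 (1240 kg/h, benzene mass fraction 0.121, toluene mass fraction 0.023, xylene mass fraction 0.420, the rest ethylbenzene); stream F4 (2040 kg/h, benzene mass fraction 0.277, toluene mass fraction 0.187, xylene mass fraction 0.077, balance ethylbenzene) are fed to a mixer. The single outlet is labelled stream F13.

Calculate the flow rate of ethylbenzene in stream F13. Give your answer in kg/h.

ethylbenzene out = ethylbenzene in = 1240×0.436 + 2040×0.459 = 1477 kg/h.

1477 kg/h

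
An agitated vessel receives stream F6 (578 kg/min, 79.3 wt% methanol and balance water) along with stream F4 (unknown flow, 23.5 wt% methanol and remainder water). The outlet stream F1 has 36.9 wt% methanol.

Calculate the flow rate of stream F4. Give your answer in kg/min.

1829 kg/min

Let F4 be the unknown flow. Total out = 578 + F4.
methanol balance: 458.35 + 0.235·F4 = 0.369·(578 + F4)
(0.235 − 0.369)·F4 = 0.369×578 − 458.35 = -245.07
F4 = -245.07 / -0.134 = 1828.9 kg/min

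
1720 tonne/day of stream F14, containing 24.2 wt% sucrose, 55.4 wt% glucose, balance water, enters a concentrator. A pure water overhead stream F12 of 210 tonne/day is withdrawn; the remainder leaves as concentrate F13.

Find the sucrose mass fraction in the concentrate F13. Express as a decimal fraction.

0.276

sucrose is not removed: 1720×0.242 = 416.24 tonne/day of sucrose enters F13.
Concentrate = 1720 − 210 = 1510 tonne/day.
Mass fraction = 416.24/1510 = 0.276.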